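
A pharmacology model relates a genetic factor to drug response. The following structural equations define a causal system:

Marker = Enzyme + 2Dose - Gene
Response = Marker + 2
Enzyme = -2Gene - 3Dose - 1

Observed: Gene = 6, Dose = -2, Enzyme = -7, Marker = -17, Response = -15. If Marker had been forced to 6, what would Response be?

Intervening sets Marker = 6 and removes its equation (Marker = Enzyme + 2Dose - Gene).
Response = Marker + 2  [with Marker=6]  = 8

8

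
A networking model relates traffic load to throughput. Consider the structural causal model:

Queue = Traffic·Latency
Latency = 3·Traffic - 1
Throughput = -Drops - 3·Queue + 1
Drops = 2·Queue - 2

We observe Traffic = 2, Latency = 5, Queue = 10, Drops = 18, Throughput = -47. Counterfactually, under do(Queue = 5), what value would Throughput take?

do(Queue=5) replaces the equation Queue = Traffic·Latency with the constant Queue = 5.
Drops = 2·Queue - 2  [with Queue=5]  = 8
Throughput = -Drops - 3·Queue + 1  [with Drops=8, Queue=5]  = -22

-22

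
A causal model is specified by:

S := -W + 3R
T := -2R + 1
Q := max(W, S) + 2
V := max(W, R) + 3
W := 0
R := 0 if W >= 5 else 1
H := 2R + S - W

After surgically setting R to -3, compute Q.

2

Under do(R=-3), the mechanism R := 0 if W >= 5 else 1 is discarded; R is fixed at -3.
S = -W + 3R  [with W=0, R=-3]  = -9
Q = max(W, S) + 2  [with W=0, S=-9]  = 2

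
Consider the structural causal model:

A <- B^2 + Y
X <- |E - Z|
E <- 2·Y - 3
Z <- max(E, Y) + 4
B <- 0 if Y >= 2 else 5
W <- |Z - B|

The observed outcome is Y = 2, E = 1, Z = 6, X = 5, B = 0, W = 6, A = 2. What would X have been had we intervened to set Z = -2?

The intervention breaks the incoming arrows to Z: Z <- max(E, Y) + 4 no longer applies, and Z = -2.
E = 2·Y - 3  [with Y=2]  = 1
X = |E - Z|  [with E=1, Z=-2]  = 3

3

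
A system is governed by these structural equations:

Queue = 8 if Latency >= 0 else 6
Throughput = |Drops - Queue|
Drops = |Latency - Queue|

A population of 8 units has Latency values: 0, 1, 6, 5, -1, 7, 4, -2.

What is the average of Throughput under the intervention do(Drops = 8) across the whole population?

do(Drops=8) breaks Drops's dependence on Latency. With Drops=8 fixed, Throughput across the units is 0, 0, 0, 0, 2, 0, 0, 2, mean 0.5.

0.5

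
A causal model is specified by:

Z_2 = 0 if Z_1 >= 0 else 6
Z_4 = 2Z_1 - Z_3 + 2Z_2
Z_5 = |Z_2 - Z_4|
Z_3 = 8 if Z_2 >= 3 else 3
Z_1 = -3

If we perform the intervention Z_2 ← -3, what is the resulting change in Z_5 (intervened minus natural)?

do(Z_2=-3) replaces the equation Z_2 = 0 if Z_1 >= 0 else 6 with the constant Z_2 = -3.
Z_3 = 8 if Z_2 >= 3 else 3  [with Z_2=-3]  = 3
Z_4 = 2Z_1 - Z_3 + 2Z_2  [with Z_1=-3, Z_3=3, Z_2=-3]  = -15
Z_5 = |Z_2 - Z_4|  [with Z_2=-3, Z_4=-15]  = 12
Without intervention: Z_2 = 0 if Z_1 >= 0 else 6  [with Z_1=-3]  = 6; Z_3 = 8 if Z_2 >= 3 else 3  [with Z_2=6]  = 8; Z_4 = 2Z_1 - Z_3 + 2Z_2  [with Z_1=-3, Z_3=8, Z_2=6]  = -2; Z_5 = |Z_2 - Z_4|  [with Z_2=6, Z_4=-2]  = 8.
Change = 12 − 8 = 4.

4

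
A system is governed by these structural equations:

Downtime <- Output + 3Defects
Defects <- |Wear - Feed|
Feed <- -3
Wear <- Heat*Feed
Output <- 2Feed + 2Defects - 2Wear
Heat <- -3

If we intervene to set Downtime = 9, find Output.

do(Downtime=9) replaces the equation Downtime <- Output + 3Defects with the constant Downtime = 9.
Since Output is not a descendant of the intervened variable, it is unaffected.
Wear = Heat*Feed  [with Heat=-3, Feed=-3]  = 9
Defects = |Wear - Feed|  [with Wear=9, Feed=-3]  = 12
Output = 2Feed + 2Defects - 2Wear  [with Feed=-3, Defects=12, Wear=9]  = 0

0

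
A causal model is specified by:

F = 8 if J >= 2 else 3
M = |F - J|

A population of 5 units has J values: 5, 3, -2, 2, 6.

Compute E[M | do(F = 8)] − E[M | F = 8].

1.2

Under do(F=8), F's equation is replaced by F=8 for every unit. Per-unit M: 3, 5, 10, 6, 2. Mean = 5.2.
E[M|F=8] averages over only the 4 units with F=8 (J = 5, 3, 2, 6): M = 3, 5, 6, 2, mean 4.
Difference = 5.2 − 4 = 1.2.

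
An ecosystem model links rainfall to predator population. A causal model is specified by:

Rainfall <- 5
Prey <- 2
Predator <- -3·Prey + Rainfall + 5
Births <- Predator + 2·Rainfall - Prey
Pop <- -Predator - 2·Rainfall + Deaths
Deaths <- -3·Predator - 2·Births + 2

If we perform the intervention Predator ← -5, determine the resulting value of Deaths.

11

do(Predator=-5) replaces the equation Predator <- -3·Prey + Rainfall + 5 with the constant Predator = -5.
Births = Predator + 2·Rainfall - Prey  [with Predator=-5, Rainfall=5, Prey=2]  = 3
Deaths = -3·Predator - 2·Births + 2  [with Predator=-5, Births=3]  = 11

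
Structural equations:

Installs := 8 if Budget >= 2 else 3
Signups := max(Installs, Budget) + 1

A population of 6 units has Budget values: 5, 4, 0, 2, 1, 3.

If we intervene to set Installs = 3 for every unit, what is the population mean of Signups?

Under do(Installs=3), Installs's equation is replaced by Installs=3 for every unit. Per-unit Signups: 6, 5, 4, 4, 4, 4. Mean = 4.5.

4.5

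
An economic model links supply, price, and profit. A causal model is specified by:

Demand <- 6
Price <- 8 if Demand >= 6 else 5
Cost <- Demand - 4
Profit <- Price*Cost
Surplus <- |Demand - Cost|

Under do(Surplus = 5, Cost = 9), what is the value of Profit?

Under do(Surplus = 5, Cost = 9), each intervened variable's structural equation is replaced by its fixed value.
Price = 8 if Demand >= 6 else 5  [with Demand=6]  = 8
Profit = Price*Cost  [with Price=8, Cost=9]  = 72

72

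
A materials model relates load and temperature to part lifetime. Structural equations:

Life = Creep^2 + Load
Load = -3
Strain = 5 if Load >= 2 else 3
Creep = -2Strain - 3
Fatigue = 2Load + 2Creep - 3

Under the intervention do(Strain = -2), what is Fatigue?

-7

Under do(Strain=-2), the mechanism Strain = 5 if Load >= 2 else 3 is discarded; Strain is fixed at -2.
Creep = -2Strain - 3  [with Strain=-2]  = 1
Fatigue = 2Load + 2Creep - 3  [with Load=-3, Creep=1]  = -7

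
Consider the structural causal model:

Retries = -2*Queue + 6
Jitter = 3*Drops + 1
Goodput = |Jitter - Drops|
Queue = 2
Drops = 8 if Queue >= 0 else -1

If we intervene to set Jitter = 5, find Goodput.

3

Intervening sets Jitter = 5 and removes its equation (Jitter = 3*Drops + 1).
Drops = 8 if Queue >= 0 else -1  [with Queue=2]  = 8
Goodput = |Jitter - Drops|  [with Jitter=5, Drops=8]  = 3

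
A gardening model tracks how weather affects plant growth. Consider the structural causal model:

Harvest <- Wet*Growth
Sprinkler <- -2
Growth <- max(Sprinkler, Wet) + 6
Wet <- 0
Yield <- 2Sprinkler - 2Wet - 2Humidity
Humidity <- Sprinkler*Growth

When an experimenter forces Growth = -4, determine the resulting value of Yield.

do(Growth=-4) replaces the equation Growth <- max(Sprinkler, Wet) + 6 with the constant Growth = -4.
Humidity = Sprinkler*Growth  [with Sprinkler=-2, Growth=-4]  = 8
Yield = 2Sprinkler - 2Wet - 2Humidity  [with Sprinkler=-2, Wet=0, Humidity=8]  = -20

-20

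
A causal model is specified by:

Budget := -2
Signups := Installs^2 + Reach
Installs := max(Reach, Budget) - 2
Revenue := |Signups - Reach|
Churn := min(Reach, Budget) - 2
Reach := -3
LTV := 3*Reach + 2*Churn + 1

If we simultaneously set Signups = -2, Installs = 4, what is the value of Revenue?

The joint intervention fixes Signups = -2, Installs = 4, removing each variable's own equation.
Revenue = |Signups - Reach|  [with Signups=-2, Reach=-3]  = 1

1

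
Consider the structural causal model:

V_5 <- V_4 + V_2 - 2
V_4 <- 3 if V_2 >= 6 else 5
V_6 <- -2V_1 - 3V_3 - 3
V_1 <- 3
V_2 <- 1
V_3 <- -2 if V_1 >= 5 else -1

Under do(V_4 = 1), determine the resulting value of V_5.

Intervening sets V_4 = 1 and removes its equation (V_4 <- 3 if V_2 >= 6 else 5).
V_5 = V_4 + V_2 - 2  [with V_4=1, V_2=1]  = 0

0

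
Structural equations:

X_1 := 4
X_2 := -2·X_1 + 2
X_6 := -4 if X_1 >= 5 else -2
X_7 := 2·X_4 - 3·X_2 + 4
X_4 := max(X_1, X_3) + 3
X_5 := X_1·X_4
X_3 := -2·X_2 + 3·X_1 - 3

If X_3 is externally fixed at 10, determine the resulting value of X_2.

-6

Under do(X_3=10), the mechanism X_3 := -2·X_2 + 3·X_1 - 3 is discarded; X_3 is fixed at 10.
Since X_2 is not a descendant of the intervened variable, it is unaffected.
X_2 = -2·X_1 + 2  [with X_1=4]  = -6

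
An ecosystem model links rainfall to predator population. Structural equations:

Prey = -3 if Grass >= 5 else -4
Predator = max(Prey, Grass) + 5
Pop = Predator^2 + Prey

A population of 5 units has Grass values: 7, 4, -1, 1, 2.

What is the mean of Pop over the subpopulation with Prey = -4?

41.5

Conditioning on Prey=-4 selects the 4 unit(s) with Grass ∈ {4, -1, 1, 2}. Their Pop values: 77, 12, 32, 45. Mean = 41.5.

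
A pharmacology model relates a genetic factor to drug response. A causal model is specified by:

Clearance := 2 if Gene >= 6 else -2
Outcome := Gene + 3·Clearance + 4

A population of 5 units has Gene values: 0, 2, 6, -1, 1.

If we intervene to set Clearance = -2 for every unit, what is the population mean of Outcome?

Under do(Clearance=-2), Clearance's equation is replaced by Clearance=-2 for every unit. Per-unit Outcome: -2, 0, 4, -3, -1. Mean = -0.4.

-0.4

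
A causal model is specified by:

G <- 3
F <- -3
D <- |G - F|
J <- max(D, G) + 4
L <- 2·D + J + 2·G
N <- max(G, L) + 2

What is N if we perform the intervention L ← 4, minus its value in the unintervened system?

The intervention breaks the incoming arrows to L: L <- 2·D + J + 2·G no longer applies, and L = 4.
N = max(G, L) + 2  [with G=3, L=4]  = 6
Without intervention: D = |G - F|  [with G=3, F=-3]  = 6; J = max(D, G) + 4  [with D=6, G=3]  = 10; L = 2·D + J + 2·G  [with D=6, J=10, G=3]  = 28; N = max(G, L) + 2  [with G=3, L=28]  = 30.
Change = 6 − 30 = -24.

-24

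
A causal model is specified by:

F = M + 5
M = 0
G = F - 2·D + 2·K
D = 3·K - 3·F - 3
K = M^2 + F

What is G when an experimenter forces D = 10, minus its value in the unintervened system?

-26

Intervening sets D = 10 and removes its equation (D = 3·K - 3·F - 3).
F = M + 5  [with M=0]  = 5
K = M^2 + F  [with M=0, F=5]  = 5
G = F - 2·D + 2·K  [with F=5, D=10, K=5]  = -5
Without intervention: F = M + 5  [with M=0]  = 5; K = M^2 + F  [with M=0, F=5]  = 5; D = 3·K - 3·F - 3  [with K=5, F=5]  = -3; G = F - 2·D + 2·K  [with F=5, D=-3, K=5]  = 21.
Change = -5 − 21 = -26.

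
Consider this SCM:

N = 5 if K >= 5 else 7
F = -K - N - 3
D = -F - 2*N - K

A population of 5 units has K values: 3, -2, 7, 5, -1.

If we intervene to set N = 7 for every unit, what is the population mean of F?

-12.4

Under do(N=7), N's equation is replaced by N=7 for every unit. Per-unit F: -13, -8, -17, -15, -9. Mean = -12.4.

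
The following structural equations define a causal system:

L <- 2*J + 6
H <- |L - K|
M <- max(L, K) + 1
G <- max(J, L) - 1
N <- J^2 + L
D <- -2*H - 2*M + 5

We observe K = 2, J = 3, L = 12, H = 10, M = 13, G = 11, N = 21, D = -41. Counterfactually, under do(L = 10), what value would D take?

-33

The intervention breaks the incoming arrows to L: L <- 2*J + 6 no longer applies, and L = 10.
H = |L - K|  [with L=10, K=2]  = 8
M = max(L, K) + 1  [with L=10, K=2]  = 11
D = -2*H - 2*M + 5  [with H=8, M=11]  = -33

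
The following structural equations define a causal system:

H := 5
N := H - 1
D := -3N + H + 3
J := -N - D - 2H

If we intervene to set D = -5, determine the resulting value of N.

4

Under do(D=-5), the mechanism D := -3N + H + 3 is discarded; D is fixed at -5.
Since N is not a descendant of the intervened variable, it is unaffected.
N = H - 1  [with H=5]  = 4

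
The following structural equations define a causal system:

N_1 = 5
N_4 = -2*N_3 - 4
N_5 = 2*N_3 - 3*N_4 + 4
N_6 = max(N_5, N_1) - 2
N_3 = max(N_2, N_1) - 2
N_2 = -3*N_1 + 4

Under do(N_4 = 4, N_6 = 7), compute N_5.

-2

Setting N_4 = 4, N_6 = 7 by intervention discards those variables' equations.
N_2 = -3*N_1 + 4  [with N_1=5]  = -11
N_3 = max(N_2, N_1) - 2  [with N_2=-11, N_1=5]  = 3
N_5 = 2*N_3 - 3*N_4 + 4  [with N_3=3, N_4=4]  = -2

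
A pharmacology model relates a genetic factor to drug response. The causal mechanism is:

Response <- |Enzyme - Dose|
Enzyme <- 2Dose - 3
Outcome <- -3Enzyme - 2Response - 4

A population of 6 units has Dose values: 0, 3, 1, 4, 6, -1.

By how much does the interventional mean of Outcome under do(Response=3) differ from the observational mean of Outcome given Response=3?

Every unit gets Response=3 under the intervention. Outcome values become -1, -19, -7, -25, -37, 5; E[Outcome|do(Response=3)] = -14.
E[Outcome|Response=3] averages over only the 2 units with Response=3 (Dose = 0, 6): Outcome = -1, -37, mean -19.
Difference = -14 − (-19) = 5.

5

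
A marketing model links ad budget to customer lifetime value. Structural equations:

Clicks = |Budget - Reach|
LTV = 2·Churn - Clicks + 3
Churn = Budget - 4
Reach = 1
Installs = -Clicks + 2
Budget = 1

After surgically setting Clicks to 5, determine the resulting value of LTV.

The intervention breaks the incoming arrows to Clicks: Clicks = |Budget - Reach| no longer applies, and Clicks = 5.
Churn = Budget - 4  [with Budget=1]  = -3
LTV = 2·Churn - Clicks + 3  [with Churn=-3, Clicks=5]  = -8

-8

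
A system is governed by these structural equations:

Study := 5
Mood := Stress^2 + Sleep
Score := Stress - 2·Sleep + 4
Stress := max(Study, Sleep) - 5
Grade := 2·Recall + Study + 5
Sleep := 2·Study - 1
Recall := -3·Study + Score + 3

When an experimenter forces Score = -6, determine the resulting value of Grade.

The intervention breaks the incoming arrows to Score: Score := Stress - 2·Sleep + 4 no longer applies, and Score = -6.
Recall = -3·Study + Score + 3  [with Study=5, Score=-6]  = -18
Grade = 2·Recall + Study + 5  [with Recall=-18, Study=5]  = -26

-26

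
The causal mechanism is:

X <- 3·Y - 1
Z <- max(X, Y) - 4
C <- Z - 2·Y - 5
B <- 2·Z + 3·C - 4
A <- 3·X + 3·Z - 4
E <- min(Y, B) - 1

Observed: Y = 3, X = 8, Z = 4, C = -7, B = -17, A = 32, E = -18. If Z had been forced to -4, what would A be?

8

The intervention breaks the incoming arrows to Z: Z <- max(X, Y) - 4 no longer applies, and Z = -4.
X = 3·Y - 1  [with Y=3]  = 8
A = 3·X + 3·Z - 4  [with X=8, Z=-4]  = 8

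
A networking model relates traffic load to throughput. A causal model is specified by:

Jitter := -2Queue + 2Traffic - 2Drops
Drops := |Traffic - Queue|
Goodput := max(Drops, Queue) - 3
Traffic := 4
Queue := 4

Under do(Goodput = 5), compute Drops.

do(Goodput=5) replaces the equation Goodput := max(Drops, Queue) - 3 with the constant Goodput = 5.
Drops is not downstream of the intervention, so its value is determined by the original equations.
Drops = |Traffic - Queue|  [with Traffic=4, Queue=4]  = 0

0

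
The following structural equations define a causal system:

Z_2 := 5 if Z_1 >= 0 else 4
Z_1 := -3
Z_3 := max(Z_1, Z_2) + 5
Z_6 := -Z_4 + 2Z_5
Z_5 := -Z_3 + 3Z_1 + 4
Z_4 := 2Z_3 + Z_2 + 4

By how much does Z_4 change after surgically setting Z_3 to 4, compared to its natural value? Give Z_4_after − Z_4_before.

-10

The intervention breaks the incoming arrows to Z_3: Z_3 := max(Z_1, Z_2) + 5 no longer applies, and Z_3 = 4.
Z_2 = 5 if Z_1 >= 0 else 4  [with Z_1=-3]  = 4
Z_4 = 2Z_3 + Z_2 + 4  [with Z_3=4, Z_2=4]  = 16
Without intervention: Z_2 = 5 if Z_1 >= 0 else 4  [with Z_1=-3]  = 4; Z_3 = max(Z_1, Z_2) + 5  [with Z_1=-3, Z_2=4]  = 9; Z_4 = 2Z_3 + Z_2 + 4  [with Z_3=9, Z_2=4]  = 26.
Change = 16 − 26 = -10.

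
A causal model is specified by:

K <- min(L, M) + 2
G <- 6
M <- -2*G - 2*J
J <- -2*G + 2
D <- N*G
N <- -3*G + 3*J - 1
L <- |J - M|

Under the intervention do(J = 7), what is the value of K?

-24

Under do(J=7), the mechanism J <- -2*G + 2 is discarded; J is fixed at 7.
M = -2*G - 2*J  [with G=6, J=7]  = -26
L = |J - M|  [with J=7, M=-26]  = 33
K = min(L, M) + 2  [with L=33, M=-26]  = -24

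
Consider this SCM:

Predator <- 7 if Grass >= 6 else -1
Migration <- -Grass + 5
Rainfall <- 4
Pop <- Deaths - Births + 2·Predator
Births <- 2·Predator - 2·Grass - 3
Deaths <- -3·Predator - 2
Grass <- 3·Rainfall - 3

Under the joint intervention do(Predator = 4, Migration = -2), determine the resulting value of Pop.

Under do(Predator = 4, Migration = -2), each intervened variable's structural equation is replaced by its fixed value.
Grass = 3·Rainfall - 3  [with Rainfall=4]  = 9
Births = 2·Predator - 2·Grass - 3  [with Predator=4, Grass=9]  = -13
Deaths = -3·Predator - 2  [with Predator=4]  = -14
Pop = Deaths - Births + 2·Predator  [with Deaths=-14, Births=-13, Predator=4]  = 7

7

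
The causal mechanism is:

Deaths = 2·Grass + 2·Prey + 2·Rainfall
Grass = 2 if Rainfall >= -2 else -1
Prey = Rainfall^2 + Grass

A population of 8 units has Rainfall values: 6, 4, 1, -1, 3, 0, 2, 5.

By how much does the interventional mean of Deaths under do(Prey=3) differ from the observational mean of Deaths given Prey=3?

Every unit gets Prey=3 under the intervention. Deaths values become 22, 18, 12, 8, 16, 10, 14, 20; E[Deaths|do(Prey=3)] = 15.
E[Deaths|Prey=3] averages over only the 2 units with Prey=3 (Rainfall = 1, -1): Deaths = 12, 8, mean 10.
Difference = 15 − 10 = 5.

5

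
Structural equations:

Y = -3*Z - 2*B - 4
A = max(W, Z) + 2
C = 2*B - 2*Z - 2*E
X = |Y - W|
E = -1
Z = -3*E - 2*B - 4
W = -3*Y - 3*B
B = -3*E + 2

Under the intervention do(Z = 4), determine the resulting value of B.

5

Under do(Z=4), the mechanism Z = -3*E - 2*B - 4 is discarded; Z is fixed at 4.
Since B is not a descendant of the intervened variable, it is unaffected.
B = -3*E + 2  [with E=-1]  = 5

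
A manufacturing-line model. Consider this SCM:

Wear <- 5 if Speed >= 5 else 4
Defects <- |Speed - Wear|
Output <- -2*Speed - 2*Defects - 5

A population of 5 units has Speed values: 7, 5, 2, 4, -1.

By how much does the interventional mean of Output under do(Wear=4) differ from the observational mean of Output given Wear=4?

-3.2

Under do(Wear=4), Wear's equation is replaced by Wear=4 for every unit. Per-unit Output: -25, -17, -13, -13, -13. Mean = -16.2.
Conditioning on Wear=4 selects the 3 unit(s) with Speed ∈ {2, 4, -1}. Their Output values: -13, -13, -13. Mean = -13.
Difference = -16.2 − (-13) = -3.2.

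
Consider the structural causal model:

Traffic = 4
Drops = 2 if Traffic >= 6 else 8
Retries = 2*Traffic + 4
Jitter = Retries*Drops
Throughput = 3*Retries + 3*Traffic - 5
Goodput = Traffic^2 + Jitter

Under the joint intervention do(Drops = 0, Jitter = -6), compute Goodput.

10

The joint intervention fixes Drops = 0, Jitter = -6, removing each variable's own equation.
Goodput = Traffic^2 + Jitter  [with Traffic=4, Jitter=-6]  = 10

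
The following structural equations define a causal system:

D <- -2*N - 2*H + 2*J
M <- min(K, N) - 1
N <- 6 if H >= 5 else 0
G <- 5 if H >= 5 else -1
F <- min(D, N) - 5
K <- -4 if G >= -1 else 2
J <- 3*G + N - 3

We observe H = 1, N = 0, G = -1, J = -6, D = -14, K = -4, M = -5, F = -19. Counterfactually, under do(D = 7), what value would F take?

do(D=7) replaces the equation D <- -2*N - 2*H + 2*J with the constant D = 7.
N = 6 if H >= 5 else 0  [with H=1]  = 0
F = min(D, N) - 5  [with D=7, N=0]  = -5

-5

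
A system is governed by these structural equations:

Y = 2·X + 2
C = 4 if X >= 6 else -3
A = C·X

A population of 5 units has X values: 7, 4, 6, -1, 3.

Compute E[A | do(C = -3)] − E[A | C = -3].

Every unit gets C=-3 under the intervention. A values become -21, -12, -18, 3, -9; E[A|do(C=-3)] = -11.4.
Observing C=-3 restricts to units where C's equation naturally yields -3: X ∈ {4, -1, 3}. In that subpopulation A = -12, 3, -9, mean -6.
Difference = -11.4 − (-6) = -5.4.

-5.4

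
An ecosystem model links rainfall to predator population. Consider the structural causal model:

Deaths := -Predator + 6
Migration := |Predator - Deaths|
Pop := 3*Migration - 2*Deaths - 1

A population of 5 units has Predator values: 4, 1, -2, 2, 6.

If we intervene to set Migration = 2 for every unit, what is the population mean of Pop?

do(Migration=2) breaks Migration's dependence on Predator. With Migration=2 fixed, Pop across the units is 1, -5, -11, -3, 5, mean -2.6.

-2.6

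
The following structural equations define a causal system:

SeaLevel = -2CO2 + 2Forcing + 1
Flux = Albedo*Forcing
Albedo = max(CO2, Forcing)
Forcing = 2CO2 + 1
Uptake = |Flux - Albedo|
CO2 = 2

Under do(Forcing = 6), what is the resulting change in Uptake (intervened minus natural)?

10

Under do(Forcing=6), the mechanism Forcing = 2CO2 + 1 is discarded; Forcing is fixed at 6.
Albedo = max(CO2, Forcing)  [with CO2=2, Forcing=6]  = 6
Flux = Albedo*Forcing  [with Albedo=6, Forcing=6]  = 36
Uptake = |Flux - Albedo|  [with Flux=36, Albedo=6]  = 30
Without intervention: Forcing = 2CO2 + 1  [with CO2=2]  = 5; Albedo = max(CO2, Forcing)  [with CO2=2, Forcing=5]  = 5; Flux = Albedo*Forcing  [with Albedo=5, Forcing=5]  = 25; Uptake = |Flux - Albedo|  [with Flux=25, Albedo=5]  = 20.
Change = 30 − 20 = 10.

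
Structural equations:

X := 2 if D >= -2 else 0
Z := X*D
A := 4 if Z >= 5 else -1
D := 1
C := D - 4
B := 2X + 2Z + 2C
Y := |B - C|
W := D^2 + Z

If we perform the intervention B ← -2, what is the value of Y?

1

do(B=-2) replaces the equation B := 2X + 2Z + 2C with the constant B = -2.
C = D - 4  [with D=1]  = -3
Y = |B - C|  [with B=-2, C=-3]  = 1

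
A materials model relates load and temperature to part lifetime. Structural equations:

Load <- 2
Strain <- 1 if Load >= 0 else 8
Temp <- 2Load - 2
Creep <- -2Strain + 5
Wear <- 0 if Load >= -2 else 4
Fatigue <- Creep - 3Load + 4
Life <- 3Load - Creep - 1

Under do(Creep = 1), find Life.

The intervention breaks the incoming arrows to Creep: Creep <- -2Strain + 5 no longer applies, and Creep = 1.
Life = 3Load - Creep - 1  [with Load=2, Creep=1]  = 4

4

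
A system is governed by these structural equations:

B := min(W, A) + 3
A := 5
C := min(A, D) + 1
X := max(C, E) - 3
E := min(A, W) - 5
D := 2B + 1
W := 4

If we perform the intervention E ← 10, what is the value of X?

Under do(E=10), the mechanism E := min(A, W) - 5 is discarded; E is fixed at 10.
B = min(W, A) + 3  [with W=4, A=5]  = 7
D = 2B + 1  [with B=7]  = 15
C = min(A, D) + 1  [with A=5, D=15]  = 6
X = max(C, E) - 3  [with C=6, E=10]  = 7

7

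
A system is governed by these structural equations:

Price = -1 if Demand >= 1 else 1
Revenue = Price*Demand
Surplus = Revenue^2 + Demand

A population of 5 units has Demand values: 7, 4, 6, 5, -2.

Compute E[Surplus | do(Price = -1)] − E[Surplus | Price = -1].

-7

Under do(Price=-1), Price's equation is replaced by Price=-1 for every unit. Per-unit Surplus: 56, 20, 42, 30, 2. Mean = 30.
E[Surplus|Price=-1] averages over only the 4 units with Price=-1 (Demand = 7, 4, 6, 5): Surplus = 56, 20, 42, 30, mean 37.
Difference = 30 − 37 = -7.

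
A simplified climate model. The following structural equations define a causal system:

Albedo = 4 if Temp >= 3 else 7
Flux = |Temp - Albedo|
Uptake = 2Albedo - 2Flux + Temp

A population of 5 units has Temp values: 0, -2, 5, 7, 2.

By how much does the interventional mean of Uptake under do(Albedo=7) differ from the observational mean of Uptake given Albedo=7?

7.2

Every unit gets Albedo=7 under the intervention. Uptake values become 0, -6, 15, 21, 6; E[Uptake|do(Albedo=7)] = 7.2.
Observing Albedo=7 restricts to units where Albedo's equation naturally yields 7: Temp ∈ {0, -2, 2}. In that subpopulation Uptake = 0, -6, 6, mean 0.
Difference = 7.2 − 0 = 7.2.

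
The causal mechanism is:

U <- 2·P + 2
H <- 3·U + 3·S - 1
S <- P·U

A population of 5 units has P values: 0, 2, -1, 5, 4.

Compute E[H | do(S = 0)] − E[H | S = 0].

15

The intervention sets S=0 in all 5 units regardless of P. Recomputing H per unit gives 5, 17, -1, 35, 29; average 17.
Observing S=0 restricts to units where S's equation naturally yields 0: P ∈ {0, -1}. In that subpopulation H = 5, -1, mean 2.
Difference = 17 − 2 = 15.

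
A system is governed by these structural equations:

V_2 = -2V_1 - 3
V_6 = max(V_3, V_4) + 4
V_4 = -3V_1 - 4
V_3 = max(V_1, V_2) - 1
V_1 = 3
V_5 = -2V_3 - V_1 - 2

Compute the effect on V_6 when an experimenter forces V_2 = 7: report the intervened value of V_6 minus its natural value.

4

Under do(V_2=7), the mechanism V_2 = -2V_1 - 3 is discarded; V_2 is fixed at 7.
V_3 = max(V_1, V_2) - 1  [with V_1=3, V_2=7]  = 6
V_4 = -3V_1 - 4  [with V_1=3]  = -13
V_6 = max(V_3, V_4) + 4  [with V_3=6, V_4=-13]  = 10
Without intervention: V_2 = -2V_1 - 3  [with V_1=3]  = -9; V_3 = max(V_1, V_2) - 1  [with V_1=3, V_2=-9]  = 2; V_4 = -3V_1 - 4  [with V_1=3]  = -13; V_6 = max(V_3, V_4) + 4  [with V_3=2, V_4=-13]  = 6.
Change = 10 − 6 = 4.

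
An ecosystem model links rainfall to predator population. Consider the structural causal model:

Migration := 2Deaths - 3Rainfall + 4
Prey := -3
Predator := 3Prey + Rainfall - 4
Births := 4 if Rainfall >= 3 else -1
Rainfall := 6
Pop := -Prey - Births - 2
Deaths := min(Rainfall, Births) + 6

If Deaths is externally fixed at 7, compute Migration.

The intervention breaks the incoming arrows to Deaths: Deaths := min(Rainfall, Births) + 6 no longer applies, and Deaths = 7.
Migration = 2Deaths - 3Rainfall + 4  [with Deaths=7, Rainfall=6]  = 0

0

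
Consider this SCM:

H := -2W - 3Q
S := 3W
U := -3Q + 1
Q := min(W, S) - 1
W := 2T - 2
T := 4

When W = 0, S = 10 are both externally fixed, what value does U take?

4

Under do(W = 0, S = 10), each intervened variable's structural equation is replaced by its fixed value.
Q = min(W, S) - 1  [with W=0, S=10]  = -1
U = -3Q + 1  [with Q=-1]  = 4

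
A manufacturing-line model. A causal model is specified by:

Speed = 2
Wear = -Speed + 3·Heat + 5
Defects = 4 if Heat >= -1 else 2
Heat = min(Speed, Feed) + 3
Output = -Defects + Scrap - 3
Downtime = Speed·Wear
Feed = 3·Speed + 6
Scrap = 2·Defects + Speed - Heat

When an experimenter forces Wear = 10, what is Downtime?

do(Wear=10) replaces the equation Wear = -Speed + 3·Heat + 5 with the constant Wear = 10.
Downtime = Speed·Wear  [with Speed=2, Wear=10]  = 20

20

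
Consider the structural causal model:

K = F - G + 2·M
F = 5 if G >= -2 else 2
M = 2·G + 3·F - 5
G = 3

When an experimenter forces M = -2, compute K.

-2

The intervention breaks the incoming arrows to M: M = 2·G + 3·F - 5 no longer applies, and M = -2.
F = 5 if G >= -2 else 2  [with G=3]  = 5
K = F - G + 2·M  [with F=5, G=3, M=-2]  = -2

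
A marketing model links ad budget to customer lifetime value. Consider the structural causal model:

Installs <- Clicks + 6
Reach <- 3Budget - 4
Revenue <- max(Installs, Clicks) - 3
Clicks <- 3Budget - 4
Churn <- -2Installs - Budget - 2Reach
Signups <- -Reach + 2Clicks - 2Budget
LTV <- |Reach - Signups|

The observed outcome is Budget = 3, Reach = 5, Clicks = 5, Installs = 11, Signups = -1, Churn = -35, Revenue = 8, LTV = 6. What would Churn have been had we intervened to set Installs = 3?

Under do(Installs=3), the mechanism Installs <- Clicks + 6 is discarded; Installs is fixed at 3.
Reach = 3Budget - 4  [with Budget=3]  = 5
Churn = -2Installs - Budget - 2Reach  [with Installs=3, Budget=3, Reach=5]  = -19

-19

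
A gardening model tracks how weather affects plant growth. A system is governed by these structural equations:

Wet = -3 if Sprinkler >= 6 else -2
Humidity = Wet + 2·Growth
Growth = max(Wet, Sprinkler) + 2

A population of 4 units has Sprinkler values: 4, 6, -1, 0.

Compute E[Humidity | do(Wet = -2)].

6.5

The intervention sets Wet=-2 in all 4 units regardless of Sprinkler. Recomputing Humidity per unit gives 10, 14, 0, 2; average 6.5.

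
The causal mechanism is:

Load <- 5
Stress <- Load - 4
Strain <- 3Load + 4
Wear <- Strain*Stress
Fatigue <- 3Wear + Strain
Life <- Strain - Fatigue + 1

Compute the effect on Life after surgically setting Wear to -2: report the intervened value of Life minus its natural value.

Under do(Wear=-2), the mechanism Wear <- Strain*Stress is discarded; Wear is fixed at -2.
Strain = 3Load + 4  [with Load=5]  = 19
Fatigue = 3Wear + Strain  [with Wear=-2, Strain=19]  = 13
Life = Strain - Fatigue + 1  [with Strain=19, Fatigue=13]  = 7
Without intervention: Stress = Load - 4  [with Load=5]  = 1; Strain = 3Load + 4  [with Load=5]  = 19; Wear = Strain*Stress  [with Strain=19, Stress=1]  = 19; Fatigue = 3Wear + Strain  [with Wear=19, Strain=19]  = 76; Life = Strain - Fatigue + 1  [with Strain=19, Fatigue=76]  = -56.
Change = 7 − (-56) = 63.

63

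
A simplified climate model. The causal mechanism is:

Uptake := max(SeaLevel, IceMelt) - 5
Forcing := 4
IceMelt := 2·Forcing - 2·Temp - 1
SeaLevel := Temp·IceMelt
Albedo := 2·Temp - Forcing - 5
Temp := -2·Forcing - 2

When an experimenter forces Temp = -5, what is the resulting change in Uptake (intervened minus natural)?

Under do(Temp=-5), the mechanism Temp := -2·Forcing - 2 is discarded; Temp is fixed at -5.
IceMelt = 2·Forcing - 2·Temp - 1  [with Forcing=4, Temp=-5]  = 17
SeaLevel = Temp·IceMelt  [with Temp=-5, IceMelt=17]  = -85
Uptake = max(SeaLevel, IceMelt) - 5  [with SeaLevel=-85, IceMelt=17]  = 12
Without intervention: Temp = -2·Forcing - 2  [with Forcing=4]  = -10; IceMelt = 2·Forcing - 2·Temp - 1  [with Forcing=4, Temp=-10]  = 27; SeaLevel = Temp·IceMelt  [with Temp=-10, IceMelt=27]  = -270; Uptake = max(SeaLevel, IceMelt) - 5  [with SeaLevel=-270, IceMelt=27]  = 22.
Change = 12 − 22 = -10.

-10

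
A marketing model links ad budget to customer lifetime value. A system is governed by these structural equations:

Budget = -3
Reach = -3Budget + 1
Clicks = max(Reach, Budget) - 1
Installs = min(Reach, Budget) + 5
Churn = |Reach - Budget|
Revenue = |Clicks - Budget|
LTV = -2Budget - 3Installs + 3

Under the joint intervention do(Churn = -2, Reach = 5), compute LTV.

3

Setting Churn = -2, Reach = 5 by intervention discards those variables' equations.
Installs = min(Reach, Budget) + 5  [with Reach=5, Budget=-3]  = 2
LTV = -2Budget - 3Installs + 3  [with Budget=-3, Installs=2]  = 3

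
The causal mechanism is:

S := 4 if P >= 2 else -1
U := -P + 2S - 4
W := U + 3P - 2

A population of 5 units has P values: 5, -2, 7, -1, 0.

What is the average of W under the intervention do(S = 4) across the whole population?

5.6

The intervention sets S=4 in all 5 units regardless of P. Recomputing W per unit gives 12, -2, 16, 0, 2; average 5.6.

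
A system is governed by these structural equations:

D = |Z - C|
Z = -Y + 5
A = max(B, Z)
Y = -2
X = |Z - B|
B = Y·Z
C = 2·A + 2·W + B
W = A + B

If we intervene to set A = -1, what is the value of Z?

7

The intervention breaks the incoming arrows to A: A = max(B, Z) no longer applies, and A = -1.
Since Z is not a descendant of the intervened variable, it is unaffected.
Z = -Y + 5  [with Y=-2]  = 7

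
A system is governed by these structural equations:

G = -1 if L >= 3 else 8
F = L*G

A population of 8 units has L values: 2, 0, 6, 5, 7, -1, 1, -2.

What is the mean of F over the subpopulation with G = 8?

0

E[F|G=8] averages over only the 5 units with G=8 (L = 2, 0, -1, 1, -2): F = 16, 0, -8, 8, -16, mean 0.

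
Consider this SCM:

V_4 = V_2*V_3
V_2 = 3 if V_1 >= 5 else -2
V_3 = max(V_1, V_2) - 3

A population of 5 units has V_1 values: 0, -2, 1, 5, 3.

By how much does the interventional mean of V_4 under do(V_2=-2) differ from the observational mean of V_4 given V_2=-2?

Under do(V_2=-2), V_2's equation is replaced by V_2=-2 for every unit. Per-unit V_4: 6, 10, 4, -4, 0. Mean = 3.2.
E[V_4|V_2=-2] averages over only the 4 units with V_2=-2 (V_1 = 0, -2, 1, 3): V_4 = 6, 10, 4, 0, mean 5.
Difference = 3.2 − 5 = -1.8.

-1.8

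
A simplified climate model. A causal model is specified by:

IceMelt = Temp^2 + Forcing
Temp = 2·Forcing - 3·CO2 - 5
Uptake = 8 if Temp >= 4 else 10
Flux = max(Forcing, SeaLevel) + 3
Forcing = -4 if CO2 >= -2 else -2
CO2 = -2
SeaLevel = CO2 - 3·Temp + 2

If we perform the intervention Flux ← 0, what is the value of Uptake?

10

Intervening sets Flux = 0 and removes its equation (Flux = max(Forcing, SeaLevel) + 3).
No directed path runs from Flux to Uptake, so Uptake keeps its natural value.
Forcing = -4 if CO2 >= -2 else -2  [with CO2=-2]  = -4
Temp = 2·Forcing - 3·CO2 - 5  [with Forcing=-4, CO2=-2]  = -7
Uptake = 8 if Temp >= 4 else 10  [with Temp=-7]  = 10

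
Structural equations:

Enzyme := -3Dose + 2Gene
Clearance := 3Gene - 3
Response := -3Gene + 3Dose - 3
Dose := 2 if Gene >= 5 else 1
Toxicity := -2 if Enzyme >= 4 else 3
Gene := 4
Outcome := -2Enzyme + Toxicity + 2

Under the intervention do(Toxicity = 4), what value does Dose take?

1

Under do(Toxicity=4), the mechanism Toxicity := -2 if Enzyme >= 4 else 3 is discarded; Toxicity is fixed at 4.
No directed path runs from Toxicity to Dose, so Dose keeps its natural value.
Dose = 2 if Gene >= 5 else 1  [with Gene=4]  = 1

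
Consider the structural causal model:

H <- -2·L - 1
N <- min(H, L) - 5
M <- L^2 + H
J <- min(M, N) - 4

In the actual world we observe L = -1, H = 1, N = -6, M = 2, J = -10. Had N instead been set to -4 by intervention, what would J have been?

do(N=-4) replaces the equation N <- min(H, L) - 5 with the constant N = -4.
H = -2·L - 1  [with L=-1]  = 1
M = L^2 + H  [with L=-1, H=1]  = 2
J = min(M, N) - 4  [with M=2, N=-4]  = -8

-8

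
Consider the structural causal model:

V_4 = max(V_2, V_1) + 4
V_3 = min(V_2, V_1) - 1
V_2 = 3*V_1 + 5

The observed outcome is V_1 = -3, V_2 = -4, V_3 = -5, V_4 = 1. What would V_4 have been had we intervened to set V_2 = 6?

10

Under do(V_2=6), the mechanism V_2 = 3*V_1 + 5 is discarded; V_2 is fixed at 6.
V_4 = max(V_2, V_1) + 4  [with V_2=6, V_1=-3]  = 10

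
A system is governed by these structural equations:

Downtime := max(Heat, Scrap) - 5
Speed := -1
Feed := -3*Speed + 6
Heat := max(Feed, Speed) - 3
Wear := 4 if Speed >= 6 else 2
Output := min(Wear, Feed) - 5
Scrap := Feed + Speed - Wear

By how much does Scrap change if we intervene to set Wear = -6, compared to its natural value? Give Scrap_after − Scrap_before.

Intervening sets Wear = -6 and removes its equation (Wear := 4 if Speed >= 6 else 2).
Feed = -3*Speed + 6  [with Speed=-1]  = 9
Scrap = Feed + Speed - Wear  [with Feed=9, Speed=-1, Wear=-6]  = 14
Without intervention: Feed = -3*Speed + 6  [with Speed=-1]  = 9; Wear = 4 if Speed >= 6 else 2  [with Speed=-1]  = 2; Scrap = Feed + Speed - Wear  [with Feed=9, Speed=-1, Wear=2]  = 6.
Change = 14 − 6 = 8.

8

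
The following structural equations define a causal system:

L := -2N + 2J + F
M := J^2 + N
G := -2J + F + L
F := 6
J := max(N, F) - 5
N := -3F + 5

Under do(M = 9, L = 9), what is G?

Setting M = 9, L = 9 by intervention discards those variables' equations.
N = -3F + 5  [with F=6]  = -13
J = max(N, F) - 5  [with N=-13, F=6]  = 1
G = -2J + F + L  [with J=1, F=6, L=9]  = 13

13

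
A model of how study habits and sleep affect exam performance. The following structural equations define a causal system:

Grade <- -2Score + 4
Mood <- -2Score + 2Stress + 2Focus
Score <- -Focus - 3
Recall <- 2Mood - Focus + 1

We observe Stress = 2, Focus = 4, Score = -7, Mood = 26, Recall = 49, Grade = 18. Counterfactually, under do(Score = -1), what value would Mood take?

The intervention breaks the incoming arrows to Score: Score <- -Focus - 3 no longer applies, and Score = -1.
Mood = -2Score + 2Stress + 2Focus  [with Score=-1, Stress=2, Focus=4]  = 14

14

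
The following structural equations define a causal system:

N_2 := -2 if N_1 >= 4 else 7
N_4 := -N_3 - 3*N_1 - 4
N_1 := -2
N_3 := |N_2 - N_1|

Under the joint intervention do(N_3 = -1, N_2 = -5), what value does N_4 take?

The joint intervention fixes N_3 = -1, N_2 = -5, removing each variable's own equation.
N_4 = -N_3 - 3*N_1 - 4  [with N_3=-1, N_1=-2]  = 3

3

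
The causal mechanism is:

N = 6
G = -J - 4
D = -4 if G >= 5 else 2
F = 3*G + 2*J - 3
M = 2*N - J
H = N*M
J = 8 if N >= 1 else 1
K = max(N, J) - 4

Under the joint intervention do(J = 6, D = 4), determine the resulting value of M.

The joint intervention fixes J = 6, D = 4, removing each variable's own equation.
M = 2*N - J  [with N=6, J=6]  = 6

6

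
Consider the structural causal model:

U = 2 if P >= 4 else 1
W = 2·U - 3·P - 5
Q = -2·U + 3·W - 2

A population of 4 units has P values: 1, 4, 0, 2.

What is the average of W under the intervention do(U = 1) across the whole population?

The intervention sets U=1 in all 4 units regardless of P. Recomputing W per unit gives -6, -15, -3, -9; average -8.25.

-8.25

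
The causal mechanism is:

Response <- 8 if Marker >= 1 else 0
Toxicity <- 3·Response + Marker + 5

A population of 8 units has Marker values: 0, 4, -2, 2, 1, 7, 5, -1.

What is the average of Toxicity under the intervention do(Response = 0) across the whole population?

7

Under do(Response=0), Response's equation is replaced by Response=0 for every unit. Per-unit Toxicity: 5, 9, 3, 7, 6, 12, 10, 4. Mean = 7.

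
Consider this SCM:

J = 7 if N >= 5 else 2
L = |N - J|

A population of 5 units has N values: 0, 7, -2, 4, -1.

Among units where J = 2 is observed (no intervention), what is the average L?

2.75

Observing J=2 restricts to units where J's equation naturally yields 2: N ∈ {0, -2, 4, -1}. In that subpopulation L = 2, 4, 2, 3, mean 2.75.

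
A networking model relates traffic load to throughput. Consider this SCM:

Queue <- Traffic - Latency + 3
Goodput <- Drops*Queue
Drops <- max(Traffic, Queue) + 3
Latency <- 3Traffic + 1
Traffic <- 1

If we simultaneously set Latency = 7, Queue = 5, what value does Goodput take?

40

Under do(Latency = 7, Queue = 5), each intervened variable's structural equation is replaced by its fixed value.
Drops = max(Traffic, Queue) + 3  [with Traffic=1, Queue=5]  = 8
Goodput = Drops*Queue  [with Drops=8, Queue=5]  = 40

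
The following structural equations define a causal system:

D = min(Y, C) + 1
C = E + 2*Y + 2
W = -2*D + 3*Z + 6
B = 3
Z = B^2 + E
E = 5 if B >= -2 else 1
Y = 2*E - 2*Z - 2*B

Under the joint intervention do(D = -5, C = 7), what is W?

58

Setting D = -5, C = 7 by intervention discards those variables' equations.
E = 5 if B >= -2 else 1  [with B=3]  = 5
Z = B^2 + E  [with B=3, E=5]  = 14
W = -2*D + 3*Z + 6  [with D=-5, Z=14]  = 58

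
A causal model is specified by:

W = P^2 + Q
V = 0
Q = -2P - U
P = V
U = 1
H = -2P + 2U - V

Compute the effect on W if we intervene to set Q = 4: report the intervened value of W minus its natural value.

The intervention breaks the incoming arrows to Q: Q = -2P - U no longer applies, and Q = 4.
P = V  [with V=0]  = 0
W = P^2 + Q  [with P=0, Q=4]  = 4
Without intervention: P = V  [with V=0]  = 0; Q = -2P - U  [with P=0, U=1]  = -1; W = P^2 + Q  [with P=0, Q=-1]  = -1.
Change = 4 − (-1) = 5.

5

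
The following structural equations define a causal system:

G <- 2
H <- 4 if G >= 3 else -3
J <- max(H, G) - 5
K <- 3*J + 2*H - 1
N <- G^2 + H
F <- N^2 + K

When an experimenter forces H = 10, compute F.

230

Under do(H=10), the mechanism H <- 4 if G >= 3 else -3 is discarded; H is fixed at 10.
J = max(H, G) - 5  [with H=10, G=2]  = 5
K = 3*J + 2*H - 1  [with J=5, H=10]  = 34
N = G^2 + H  [with G=2, H=10]  = 14
F = N^2 + K  [with N=14, K=34]  = 230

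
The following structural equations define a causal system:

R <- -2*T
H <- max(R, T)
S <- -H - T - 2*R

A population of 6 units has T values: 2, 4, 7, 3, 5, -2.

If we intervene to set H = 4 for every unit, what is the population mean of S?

5.5

do(H=4) breaks H's dependence on T. With H=4 fixed, S across the units is 2, 8, 17, 5, 11, -10, mean 5.5.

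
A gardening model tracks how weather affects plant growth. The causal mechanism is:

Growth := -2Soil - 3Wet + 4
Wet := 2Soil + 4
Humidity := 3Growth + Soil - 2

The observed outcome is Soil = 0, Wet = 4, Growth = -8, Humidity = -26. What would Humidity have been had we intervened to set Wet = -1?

Under do(Wet=-1), the mechanism Wet := 2Soil + 4 is discarded; Wet is fixed at -1.
Growth = -2Soil - 3Wet + 4  [with Soil=0, Wet=-1]  = 7
Humidity = 3Growth + Soil - 2  [with Growth=7, Soil=0]  = 19

19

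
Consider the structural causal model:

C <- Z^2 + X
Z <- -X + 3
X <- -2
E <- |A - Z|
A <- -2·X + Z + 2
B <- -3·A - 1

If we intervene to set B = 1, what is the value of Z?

5

do(B=1) replaces the equation B <- -3·A - 1 with the constant B = 1.
Z is not downstream of the intervention, so its value is determined by the original equations.
Z = -X + 3  [with X=-2]  = 5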